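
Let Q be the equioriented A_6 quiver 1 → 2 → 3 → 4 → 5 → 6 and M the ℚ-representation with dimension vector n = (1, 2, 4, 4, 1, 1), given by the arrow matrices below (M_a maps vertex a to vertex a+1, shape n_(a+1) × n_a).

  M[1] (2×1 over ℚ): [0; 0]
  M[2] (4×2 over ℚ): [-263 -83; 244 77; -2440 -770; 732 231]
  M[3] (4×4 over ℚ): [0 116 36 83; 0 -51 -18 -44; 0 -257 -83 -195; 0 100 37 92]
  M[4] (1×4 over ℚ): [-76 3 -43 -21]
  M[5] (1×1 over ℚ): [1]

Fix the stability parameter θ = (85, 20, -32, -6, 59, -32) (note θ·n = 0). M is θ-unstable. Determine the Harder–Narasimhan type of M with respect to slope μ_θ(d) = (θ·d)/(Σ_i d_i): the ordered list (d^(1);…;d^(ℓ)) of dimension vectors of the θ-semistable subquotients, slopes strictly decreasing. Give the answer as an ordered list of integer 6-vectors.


Barcode: M ≅ I[1,1], I[2,3], I[2,6], I[3,4]^2, I[4,4]. HN layers by μ_θ (4 steps, strictly decreasing):
  μ^(1)=85; μ^(2)=27/2; μ^(3)=-6; μ^(4)=-32

((1, 0, 0, 0, 0, 0); (0, 0, 0, 0, 1, 1); (0, 2, 2, 4, 0, 0); (0, 0, 2, 0, 0, 0))


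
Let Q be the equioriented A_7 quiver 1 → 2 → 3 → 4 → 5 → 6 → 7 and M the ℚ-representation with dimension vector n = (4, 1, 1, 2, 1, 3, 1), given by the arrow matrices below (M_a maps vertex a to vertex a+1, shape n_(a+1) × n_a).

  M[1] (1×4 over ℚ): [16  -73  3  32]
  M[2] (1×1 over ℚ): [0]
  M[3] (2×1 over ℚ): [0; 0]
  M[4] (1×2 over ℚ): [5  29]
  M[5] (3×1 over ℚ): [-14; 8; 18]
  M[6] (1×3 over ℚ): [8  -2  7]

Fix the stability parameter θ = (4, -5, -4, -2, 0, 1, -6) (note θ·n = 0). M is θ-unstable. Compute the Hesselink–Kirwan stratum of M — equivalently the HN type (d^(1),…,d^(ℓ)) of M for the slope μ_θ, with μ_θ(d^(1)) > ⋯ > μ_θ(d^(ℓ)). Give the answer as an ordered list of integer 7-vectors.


Via rank(M_{q-1}∘⋯∘M_p): M ≅ I[1,1]^3, I[1,2], I[3,3], I[4,4], I[4,7], I[6,6]^2.
μ_θ-semistable layers: μ^(1)=4; μ^(2)=1; μ^(3)=-1/2; μ^(4)=-5/3; μ^(5)=-2; μ^(6)=-4

((3, 0, 0, 0, 0, 0, 0); (0, 0, 0, 0, 0, 2, 0); (1, 1, 0, 0, 0, 0, 0); (0, 0, 0, 0, 1, 1, 1); (0, 0, 0, 2, 0, 0, 0); (0, 0, 1, 0, 0, 0, 0))


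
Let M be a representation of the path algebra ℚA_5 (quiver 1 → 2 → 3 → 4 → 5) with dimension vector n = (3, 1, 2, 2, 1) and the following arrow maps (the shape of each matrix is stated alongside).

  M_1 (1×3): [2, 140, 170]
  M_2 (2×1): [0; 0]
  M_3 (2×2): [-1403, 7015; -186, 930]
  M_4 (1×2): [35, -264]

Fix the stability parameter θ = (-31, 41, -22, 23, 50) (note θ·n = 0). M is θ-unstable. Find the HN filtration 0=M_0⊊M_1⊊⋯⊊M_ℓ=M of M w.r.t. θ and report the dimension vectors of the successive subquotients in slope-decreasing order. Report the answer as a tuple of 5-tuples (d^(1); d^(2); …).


Via rank(M_{q-1}∘⋯∘M_p): M ≅ I[1,1]^2, I[1,2], I[3,3], I[3,5], I[4,4].
μ_θ-semistable layers: μ^(1)=50; μ^(2)=41; μ^(3)=23; μ^(4)=-22; μ^(5)=-31

((0, 0, 0, 0, 1); (0, 1, 0, 0, 0); (0, 0, 0, 2, 0); (0, 0, 2, 0, 0); (3, 0, 0, 0, 0))


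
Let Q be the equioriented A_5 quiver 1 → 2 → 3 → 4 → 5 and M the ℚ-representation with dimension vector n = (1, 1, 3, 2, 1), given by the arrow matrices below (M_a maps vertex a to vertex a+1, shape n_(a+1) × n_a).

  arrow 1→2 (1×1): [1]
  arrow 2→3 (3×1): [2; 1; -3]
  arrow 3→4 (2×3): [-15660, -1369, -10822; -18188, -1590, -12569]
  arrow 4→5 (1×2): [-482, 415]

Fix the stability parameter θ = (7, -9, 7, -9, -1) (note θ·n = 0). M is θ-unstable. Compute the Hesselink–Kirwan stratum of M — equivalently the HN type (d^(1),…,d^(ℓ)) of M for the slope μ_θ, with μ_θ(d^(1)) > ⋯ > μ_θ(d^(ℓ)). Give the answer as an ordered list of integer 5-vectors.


Barcode: M ≅ I[1,5], I[3,3], I[3,4]. HN layers by μ_θ (2 steps, strictly decreasing):
  μ^(1)=7; μ^(2)=-1

((0, 0, 1, 0, 0); (1, 1, 2, 2, 1))


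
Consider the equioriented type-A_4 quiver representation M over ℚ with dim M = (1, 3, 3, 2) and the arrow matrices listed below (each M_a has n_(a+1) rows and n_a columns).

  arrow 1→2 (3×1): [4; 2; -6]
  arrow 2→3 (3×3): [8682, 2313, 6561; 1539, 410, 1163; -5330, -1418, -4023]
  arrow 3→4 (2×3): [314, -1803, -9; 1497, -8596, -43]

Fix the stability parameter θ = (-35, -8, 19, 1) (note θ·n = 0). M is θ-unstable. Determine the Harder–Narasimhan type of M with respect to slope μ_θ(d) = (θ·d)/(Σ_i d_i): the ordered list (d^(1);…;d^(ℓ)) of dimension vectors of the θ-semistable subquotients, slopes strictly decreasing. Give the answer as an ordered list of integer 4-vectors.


Barcode: M ≅ I[1,4], I[2,3], I[2,4]. HN layers by μ_θ (4 steps, strictly decreasing):
  μ^(1)=19; μ^(2)=10; μ^(3)=-8; μ^(4)=-35

((0, 0, 1, 0); (0, 0, 2, 2); (0, 3, 0, 0); (1, 0, 0, 0))


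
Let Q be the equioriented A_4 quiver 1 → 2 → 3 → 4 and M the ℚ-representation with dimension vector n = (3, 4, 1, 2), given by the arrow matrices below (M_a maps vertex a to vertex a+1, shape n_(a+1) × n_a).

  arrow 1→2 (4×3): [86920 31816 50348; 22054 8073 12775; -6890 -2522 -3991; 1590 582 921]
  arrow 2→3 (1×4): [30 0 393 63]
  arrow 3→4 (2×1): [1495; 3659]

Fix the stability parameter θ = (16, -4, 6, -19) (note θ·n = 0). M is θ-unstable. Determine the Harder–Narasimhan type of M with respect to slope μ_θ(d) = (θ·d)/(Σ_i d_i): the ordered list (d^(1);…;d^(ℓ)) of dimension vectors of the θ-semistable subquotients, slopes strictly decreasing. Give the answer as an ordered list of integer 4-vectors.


Via rank(M_{q-1}∘⋯∘M_p): M ≅ I[1,1], I[1,2]^2, I[2,2], I[2,4], I[4,4].
μ_θ-semistable layers: μ^(1)=16; μ^(2)=6; μ^(3)=-4; μ^(4)=-17/3; μ^(5)=-19

((1, 0, 0, 0); (2, 2, 0, 0); (0, 1, 0, 0); (0, 1, 1, 1); (0, 0, 0, 1))


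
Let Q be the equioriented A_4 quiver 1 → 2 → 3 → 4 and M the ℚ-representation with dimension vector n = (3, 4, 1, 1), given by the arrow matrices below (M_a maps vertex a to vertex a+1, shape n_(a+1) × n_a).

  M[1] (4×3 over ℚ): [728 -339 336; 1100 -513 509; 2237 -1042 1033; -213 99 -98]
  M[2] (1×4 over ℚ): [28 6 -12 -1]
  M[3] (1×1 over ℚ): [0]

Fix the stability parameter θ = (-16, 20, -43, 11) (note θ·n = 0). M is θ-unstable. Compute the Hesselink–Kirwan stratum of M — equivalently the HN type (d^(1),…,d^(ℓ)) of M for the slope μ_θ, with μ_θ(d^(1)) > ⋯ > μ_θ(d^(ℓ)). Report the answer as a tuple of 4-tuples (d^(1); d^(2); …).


Interval decomposition of M: I[1,2]^2, I[1,3], I[2,2], I[4,4].
HN type (ℓ=4): μ^(1)=20; μ^(2)=11; μ^(3)=-23/2; μ^(4)=-16

((0, 3, 0, 0); (0, 0, 0, 1); (0, 1, 1, 0); (3, 0, 0, 0))


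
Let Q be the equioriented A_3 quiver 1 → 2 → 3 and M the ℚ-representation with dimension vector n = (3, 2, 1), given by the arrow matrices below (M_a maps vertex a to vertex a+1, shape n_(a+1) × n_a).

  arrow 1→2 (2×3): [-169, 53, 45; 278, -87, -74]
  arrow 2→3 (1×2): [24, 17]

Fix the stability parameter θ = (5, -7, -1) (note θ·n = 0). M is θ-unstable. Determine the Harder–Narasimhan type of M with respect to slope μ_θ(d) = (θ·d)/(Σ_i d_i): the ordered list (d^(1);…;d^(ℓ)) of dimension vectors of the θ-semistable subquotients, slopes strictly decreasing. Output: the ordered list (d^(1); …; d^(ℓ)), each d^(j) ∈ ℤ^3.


Via rank(M_{q-1}∘⋯∘M_p): M ≅ I[1,1], I[1,2], I[1,3].
μ_θ-semistable layers: μ^(1)=5; μ^(2)=-1

((1, 0, 0); (2, 2, 1))


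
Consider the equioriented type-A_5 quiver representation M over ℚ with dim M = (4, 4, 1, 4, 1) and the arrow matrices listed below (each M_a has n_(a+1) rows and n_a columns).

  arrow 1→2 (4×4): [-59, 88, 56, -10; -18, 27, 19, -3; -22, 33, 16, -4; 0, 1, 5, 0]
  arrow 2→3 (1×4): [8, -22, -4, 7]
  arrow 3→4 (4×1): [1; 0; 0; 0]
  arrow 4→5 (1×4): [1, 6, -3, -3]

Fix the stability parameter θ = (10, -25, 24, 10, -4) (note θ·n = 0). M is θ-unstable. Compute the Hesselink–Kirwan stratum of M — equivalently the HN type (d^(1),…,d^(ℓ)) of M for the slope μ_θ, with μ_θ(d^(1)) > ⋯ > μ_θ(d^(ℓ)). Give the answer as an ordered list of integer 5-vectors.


Via rank(M_{q-1}∘⋯∘M_p): M ≅ I[1,2]^3, I[1,5], I[4,4]^3.
μ_θ-semistable layers: μ^(1)=10; μ^(2)=-15/2

((0, 0, 1, 4, 1); (4, 4, 0, 0, 0))


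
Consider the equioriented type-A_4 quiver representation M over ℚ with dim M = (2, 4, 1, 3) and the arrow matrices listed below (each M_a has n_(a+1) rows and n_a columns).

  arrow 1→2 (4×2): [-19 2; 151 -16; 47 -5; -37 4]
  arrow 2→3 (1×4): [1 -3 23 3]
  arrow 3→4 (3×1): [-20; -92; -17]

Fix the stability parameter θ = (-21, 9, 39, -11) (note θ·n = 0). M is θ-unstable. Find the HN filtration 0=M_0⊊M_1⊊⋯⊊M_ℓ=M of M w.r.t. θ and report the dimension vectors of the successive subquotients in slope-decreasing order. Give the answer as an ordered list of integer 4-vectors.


Via rank(M_{q-1}∘⋯∘M_p): M ≅ I[1,2], I[1,4], I[2,2]^2, I[4,4]^2.
μ_θ-semistable layers: μ^(1)=14; μ^(2)=9; μ^(3)=-11; μ^(4)=-21

((0, 0, 1, 1); (0, 4, 0, 0); (0, 0, 0, 2); (2, 0, 0, 0))


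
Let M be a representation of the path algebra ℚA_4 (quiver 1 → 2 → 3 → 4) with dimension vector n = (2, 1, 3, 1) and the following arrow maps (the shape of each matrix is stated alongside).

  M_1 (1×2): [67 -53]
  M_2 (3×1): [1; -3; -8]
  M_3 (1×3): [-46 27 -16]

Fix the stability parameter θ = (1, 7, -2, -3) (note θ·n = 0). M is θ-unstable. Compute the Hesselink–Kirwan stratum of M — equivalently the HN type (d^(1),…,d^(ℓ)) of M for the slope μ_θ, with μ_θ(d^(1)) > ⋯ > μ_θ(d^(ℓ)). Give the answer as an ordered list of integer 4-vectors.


Barcode: M ≅ I[1,1], I[1,4], I[3,3]^2. HN layers by μ_θ (3 steps, strictly decreasing):
  μ^(1)=1; μ^(2)=3/4; μ^(3)=-2

((1, 0, 0, 0); (1, 1, 1, 1); (0, 0, 2, 0))


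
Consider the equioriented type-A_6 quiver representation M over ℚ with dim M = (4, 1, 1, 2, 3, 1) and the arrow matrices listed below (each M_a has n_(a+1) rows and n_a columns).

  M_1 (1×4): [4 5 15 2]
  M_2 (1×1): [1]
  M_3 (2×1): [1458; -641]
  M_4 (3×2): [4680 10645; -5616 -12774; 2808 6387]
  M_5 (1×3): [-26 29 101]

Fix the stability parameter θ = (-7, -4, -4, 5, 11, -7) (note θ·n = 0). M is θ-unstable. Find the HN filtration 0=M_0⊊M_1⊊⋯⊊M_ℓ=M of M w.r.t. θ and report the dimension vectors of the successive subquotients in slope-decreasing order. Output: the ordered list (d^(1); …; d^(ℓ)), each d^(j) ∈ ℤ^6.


Barcode: M ≅ I[1,1]^3, I[1,6], I[4,4], I[5,5]^2. HN layers by μ_θ (5 steps, strictly decreasing):
  μ^(1)=11; μ^(2)=5; μ^(3)=3; μ^(4)=-4; μ^(5)=-7

((0, 0, 0, 0, 2, 0); (0, 0, 0, 1, 0, 0); (0, 0, 0, 1, 1, 1); (0, 1, 1, 0, 0, 0); (4, 0, 0, 0, 0, 0))


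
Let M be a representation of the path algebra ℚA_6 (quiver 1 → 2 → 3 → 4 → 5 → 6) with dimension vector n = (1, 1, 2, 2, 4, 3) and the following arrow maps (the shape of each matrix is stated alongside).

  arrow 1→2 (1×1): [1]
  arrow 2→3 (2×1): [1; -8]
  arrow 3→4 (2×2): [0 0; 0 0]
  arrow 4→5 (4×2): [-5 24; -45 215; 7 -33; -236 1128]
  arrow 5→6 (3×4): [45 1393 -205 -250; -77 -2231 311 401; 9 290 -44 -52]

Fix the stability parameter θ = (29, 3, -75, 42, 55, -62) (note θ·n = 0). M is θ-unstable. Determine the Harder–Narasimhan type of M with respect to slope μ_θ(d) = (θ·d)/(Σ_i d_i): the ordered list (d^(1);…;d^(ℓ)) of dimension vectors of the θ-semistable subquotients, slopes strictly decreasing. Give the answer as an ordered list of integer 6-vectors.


Barcode: M ≅ I[1,3], I[3,3], I[4,6]^2, I[5,5], I[5,6]. HN layers by μ_θ (5 steps, strictly decreasing):
  μ^(1)=55; μ^(2)=35/3; μ^(3)=-7/2; μ^(4)=-43/3; μ^(5)=-75

((0, 0, 0, 0, 1, 0); (0, 0, 0, 2, 2, 2); (0, 0, 0, 0, 1, 1); (1, 1, 1, 0, 0, 0); (0, 0, 1, 0, 0, 0))


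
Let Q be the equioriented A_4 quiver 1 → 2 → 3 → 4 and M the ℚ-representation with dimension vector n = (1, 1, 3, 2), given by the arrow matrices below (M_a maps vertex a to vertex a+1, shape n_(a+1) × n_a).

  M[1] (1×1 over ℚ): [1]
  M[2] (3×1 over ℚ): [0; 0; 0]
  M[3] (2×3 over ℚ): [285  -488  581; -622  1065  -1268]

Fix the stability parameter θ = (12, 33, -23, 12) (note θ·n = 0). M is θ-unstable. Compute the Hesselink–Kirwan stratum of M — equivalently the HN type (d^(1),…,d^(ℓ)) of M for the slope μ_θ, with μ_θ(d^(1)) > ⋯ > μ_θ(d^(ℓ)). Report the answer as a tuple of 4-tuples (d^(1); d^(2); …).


Barcode: M ≅ I[1,2], I[3,3], I[3,4]^2. HN layers by μ_θ (3 steps, strictly decreasing):
  μ^(1)=33; μ^(2)=12; μ^(3)=-23

((0, 1, 0, 0); (1, 0, 0, 2); (0, 0, 3, 0))


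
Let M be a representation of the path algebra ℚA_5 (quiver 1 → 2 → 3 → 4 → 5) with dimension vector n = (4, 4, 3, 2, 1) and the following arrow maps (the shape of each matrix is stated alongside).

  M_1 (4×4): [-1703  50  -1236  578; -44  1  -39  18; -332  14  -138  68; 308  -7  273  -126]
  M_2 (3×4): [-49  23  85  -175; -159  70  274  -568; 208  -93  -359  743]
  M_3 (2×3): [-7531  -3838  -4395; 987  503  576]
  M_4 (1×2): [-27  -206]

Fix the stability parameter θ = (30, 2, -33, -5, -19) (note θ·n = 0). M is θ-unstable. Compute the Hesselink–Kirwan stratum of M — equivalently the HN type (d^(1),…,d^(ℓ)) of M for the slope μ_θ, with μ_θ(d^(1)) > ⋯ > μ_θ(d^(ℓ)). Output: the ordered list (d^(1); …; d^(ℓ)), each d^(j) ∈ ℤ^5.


Interval decomposition of M: I[1,1]^2, I[1,2], I[1,5], I[2,2], I[2,4], I[3,3].
HN type (ℓ=6): μ^(1)=30; μ^(2)=16; μ^(3)=2; μ^(4)=-5; μ^(5)=-31/2; μ^(6)=-33

((2, 0, 0, 0, 0); (1, 1, 0, 0, 0); (0, 1, 0, 0, 0); (1, 1, 1, 2, 1); (0, 1, 1, 0, 0); (0, 0, 1, 0, 0))


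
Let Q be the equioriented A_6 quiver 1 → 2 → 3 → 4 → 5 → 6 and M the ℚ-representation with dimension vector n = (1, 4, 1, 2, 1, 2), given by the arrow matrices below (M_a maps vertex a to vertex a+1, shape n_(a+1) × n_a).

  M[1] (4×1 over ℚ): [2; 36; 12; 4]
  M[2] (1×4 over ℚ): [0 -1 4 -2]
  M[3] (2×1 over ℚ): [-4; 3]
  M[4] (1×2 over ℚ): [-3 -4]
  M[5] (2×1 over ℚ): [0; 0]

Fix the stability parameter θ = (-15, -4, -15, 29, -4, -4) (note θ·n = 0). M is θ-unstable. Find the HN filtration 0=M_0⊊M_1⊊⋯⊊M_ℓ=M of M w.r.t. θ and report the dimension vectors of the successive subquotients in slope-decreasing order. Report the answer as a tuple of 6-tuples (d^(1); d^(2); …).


Barcode: M ≅ I[1,4], I[2,2]^3, I[4,5], I[6,6]^2. HN layers by μ_θ (5 steps, strictly decreasing):
  μ^(1)=29; μ^(2)=25/2; μ^(3)=-4; μ^(4)=-19/2; μ^(5)=-15

((0, 0, 0, 1, 0, 0); (0, 0, 0, 1, 1, 0); (0, 3, 0, 0, 0, 2); (0, 1, 1, 0, 0, 0); (1, 0, 0, 0, 0, 0))


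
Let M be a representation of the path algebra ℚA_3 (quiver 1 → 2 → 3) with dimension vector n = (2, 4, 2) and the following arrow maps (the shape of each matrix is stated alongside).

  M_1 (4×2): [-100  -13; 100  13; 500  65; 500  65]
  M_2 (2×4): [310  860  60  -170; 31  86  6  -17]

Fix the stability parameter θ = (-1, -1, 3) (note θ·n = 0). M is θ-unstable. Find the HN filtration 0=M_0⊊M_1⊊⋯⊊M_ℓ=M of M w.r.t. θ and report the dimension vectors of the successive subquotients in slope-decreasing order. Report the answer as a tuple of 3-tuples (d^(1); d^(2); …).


Via rank(M_{q-1}∘⋯∘M_p): M ≅ I[1,1], I[1,2], I[2,2]^2, I[2,3], I[3,3].
μ_θ-semistable layers: μ^(1)=3; μ^(2)=-1

((0, 0, 2); (2, 4, 0))


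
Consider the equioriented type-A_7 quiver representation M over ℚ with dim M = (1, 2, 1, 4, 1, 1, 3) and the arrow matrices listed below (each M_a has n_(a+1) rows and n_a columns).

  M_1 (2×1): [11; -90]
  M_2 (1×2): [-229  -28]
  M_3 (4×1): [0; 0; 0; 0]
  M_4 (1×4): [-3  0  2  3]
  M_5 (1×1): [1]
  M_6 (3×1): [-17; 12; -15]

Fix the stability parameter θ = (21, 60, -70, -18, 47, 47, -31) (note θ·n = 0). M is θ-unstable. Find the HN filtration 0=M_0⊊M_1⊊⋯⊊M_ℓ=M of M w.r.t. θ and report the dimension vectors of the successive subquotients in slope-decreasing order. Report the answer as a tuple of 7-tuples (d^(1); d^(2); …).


Barcode: M ≅ I[1,3], I[2,2], I[4,4]^3, I[4,7], I[7,7]^2. HN layers by μ_θ (5 steps, strictly decreasing):
  μ^(1)=60; μ^(2)=21; μ^(3)=11/3; μ^(4)=-18; μ^(5)=-31

((0, 1, 0, 0, 0, 0, 0); (0, 0, 0, 0, 1, 1, 1); (1, 1, 1, 0, 0, 0, 0); (0, 0, 0, 4, 0, 0, 0); (0, 0, 0, 0, 0, 0, 2))


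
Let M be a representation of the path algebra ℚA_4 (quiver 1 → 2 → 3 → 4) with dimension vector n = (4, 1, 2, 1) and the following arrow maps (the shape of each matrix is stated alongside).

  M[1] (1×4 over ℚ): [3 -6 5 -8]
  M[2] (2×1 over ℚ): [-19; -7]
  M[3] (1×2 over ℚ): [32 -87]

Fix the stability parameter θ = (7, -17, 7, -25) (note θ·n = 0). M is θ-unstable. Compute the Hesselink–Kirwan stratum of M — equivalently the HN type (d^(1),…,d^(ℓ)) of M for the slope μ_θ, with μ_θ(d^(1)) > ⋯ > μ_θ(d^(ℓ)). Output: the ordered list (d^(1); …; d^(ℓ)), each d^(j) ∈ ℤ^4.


Interval decomposition of M: I[1,1]^3, I[1,4], I[3,3].
HN type (ℓ=2): μ^(1)=7; μ^(2)=-7

((3, 0, 1, 0); (1, 1, 1, 1))


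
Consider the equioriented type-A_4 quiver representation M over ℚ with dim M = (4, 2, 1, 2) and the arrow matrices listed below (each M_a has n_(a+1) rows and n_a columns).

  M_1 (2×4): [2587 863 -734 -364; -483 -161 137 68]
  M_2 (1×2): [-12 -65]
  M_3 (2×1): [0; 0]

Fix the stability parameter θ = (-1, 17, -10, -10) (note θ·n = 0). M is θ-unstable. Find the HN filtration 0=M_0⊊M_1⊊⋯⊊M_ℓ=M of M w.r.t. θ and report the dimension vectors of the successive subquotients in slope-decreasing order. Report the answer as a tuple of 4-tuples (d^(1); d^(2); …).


Via rank(M_{q-1}∘⋯∘M_p): M ≅ I[1,1]^2, I[1,2], I[1,3], I[4,4]^2.
μ_θ-semistable layers: μ^(1)=17; μ^(2)=7/2; μ^(3)=-1; μ^(4)=-10

((0, 1, 0, 0); (0, 1, 1, 0); (4, 0, 0, 0); (0, 0, 0, 2))


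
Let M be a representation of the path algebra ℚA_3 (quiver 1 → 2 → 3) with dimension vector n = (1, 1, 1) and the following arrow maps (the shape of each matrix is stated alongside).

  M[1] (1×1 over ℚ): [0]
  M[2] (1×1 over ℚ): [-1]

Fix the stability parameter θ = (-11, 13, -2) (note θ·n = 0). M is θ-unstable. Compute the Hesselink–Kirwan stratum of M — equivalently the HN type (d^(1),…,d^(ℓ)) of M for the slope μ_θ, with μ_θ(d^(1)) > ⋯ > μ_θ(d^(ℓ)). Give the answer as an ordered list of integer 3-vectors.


Interval decomposition of M: I[1,1], I[2,3].
HN type (ℓ=2): μ^(1)=11/2; μ^(2)=-11

((0, 1, 1); (1, 0, 0))


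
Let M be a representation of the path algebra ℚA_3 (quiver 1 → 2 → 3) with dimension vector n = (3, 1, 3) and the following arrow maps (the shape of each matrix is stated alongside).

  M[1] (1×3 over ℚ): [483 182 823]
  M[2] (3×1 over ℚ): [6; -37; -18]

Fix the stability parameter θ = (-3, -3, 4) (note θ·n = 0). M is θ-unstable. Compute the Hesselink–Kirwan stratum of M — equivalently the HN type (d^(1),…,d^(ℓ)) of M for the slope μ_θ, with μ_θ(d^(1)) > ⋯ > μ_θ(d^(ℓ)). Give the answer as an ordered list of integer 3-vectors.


Interval decomposition of M: I[1,1]^2, I[1,3], I[3,3]^2.
HN type (ℓ=2): μ^(1)=4; μ^(2)=-3

((0, 0, 3); (3, 1, 0))


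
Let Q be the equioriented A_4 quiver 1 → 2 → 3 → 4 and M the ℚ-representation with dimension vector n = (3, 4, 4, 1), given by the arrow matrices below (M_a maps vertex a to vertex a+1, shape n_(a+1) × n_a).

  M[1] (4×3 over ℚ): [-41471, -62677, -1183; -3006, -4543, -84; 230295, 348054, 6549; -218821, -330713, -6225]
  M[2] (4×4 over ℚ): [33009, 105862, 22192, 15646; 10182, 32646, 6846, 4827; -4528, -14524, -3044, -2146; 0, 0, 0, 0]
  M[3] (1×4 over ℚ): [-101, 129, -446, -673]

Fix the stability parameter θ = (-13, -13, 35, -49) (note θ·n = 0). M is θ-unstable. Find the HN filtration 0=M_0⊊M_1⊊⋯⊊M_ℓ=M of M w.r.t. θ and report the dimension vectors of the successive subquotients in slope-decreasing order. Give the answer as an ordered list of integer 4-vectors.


Interval decomposition of M: I[1,2], I[1,3], I[1,4], I[2,2], I[3,3]^2.
HN type (ℓ=3): μ^(1)=35; μ^(2)=-7; μ^(3)=-13

((0, 0, 3, 0); (0, 0, 1, 1); (3, 4, 0, 0))


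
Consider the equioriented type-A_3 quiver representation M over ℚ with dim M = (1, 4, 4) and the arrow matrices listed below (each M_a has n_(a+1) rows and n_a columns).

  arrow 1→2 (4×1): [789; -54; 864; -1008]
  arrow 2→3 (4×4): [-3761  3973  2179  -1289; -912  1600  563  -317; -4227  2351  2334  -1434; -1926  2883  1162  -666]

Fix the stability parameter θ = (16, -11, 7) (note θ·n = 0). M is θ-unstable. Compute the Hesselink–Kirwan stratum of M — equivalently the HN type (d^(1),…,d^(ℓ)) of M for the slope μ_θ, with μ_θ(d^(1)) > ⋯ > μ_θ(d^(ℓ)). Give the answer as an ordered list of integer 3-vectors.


Via rank(M_{q-1}∘⋯∘M_p): M ≅ I[1,3], I[2,3]^3.
μ_θ-semistable layers: μ^(1)=7; μ^(2)=5/2; μ^(3)=-11

((0, 0, 4); (1, 1, 0); (0, 3, 0))


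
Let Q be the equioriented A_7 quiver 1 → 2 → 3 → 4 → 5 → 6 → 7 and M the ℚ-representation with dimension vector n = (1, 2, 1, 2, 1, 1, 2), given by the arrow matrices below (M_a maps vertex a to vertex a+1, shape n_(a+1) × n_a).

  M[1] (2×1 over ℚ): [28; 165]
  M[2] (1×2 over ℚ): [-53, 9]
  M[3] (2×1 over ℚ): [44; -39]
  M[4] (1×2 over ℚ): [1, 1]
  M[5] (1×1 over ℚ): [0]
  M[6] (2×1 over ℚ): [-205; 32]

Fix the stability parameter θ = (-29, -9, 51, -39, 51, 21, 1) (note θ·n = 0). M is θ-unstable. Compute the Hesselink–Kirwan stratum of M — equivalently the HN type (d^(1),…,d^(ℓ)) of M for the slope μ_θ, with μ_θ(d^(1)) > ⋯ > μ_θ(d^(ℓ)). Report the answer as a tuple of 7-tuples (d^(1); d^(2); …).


Barcode: M ≅ I[1,5], I[2,2], I[4,4], I[6,7], I[7,7]. HN layers by μ_θ (7 steps, strictly decreasing):
  μ^(1)=51; μ^(2)=11; μ^(3)=6; μ^(4)=1; μ^(5)=-9; μ^(6)=-29; μ^(7)=-39

((0, 0, 0, 0, 1, 0, 0); (0, 0, 0, 0, 0, 1, 1); (0, 0, 1, 1, 0, 0, 0); (0, 0, 0, 0, 0, 0, 1); (0, 2, 0, 0, 0, 0, 0); (1, 0, 0, 0, 0, 0, 0); (0, 0, 0, 1, 0, 0, 0))


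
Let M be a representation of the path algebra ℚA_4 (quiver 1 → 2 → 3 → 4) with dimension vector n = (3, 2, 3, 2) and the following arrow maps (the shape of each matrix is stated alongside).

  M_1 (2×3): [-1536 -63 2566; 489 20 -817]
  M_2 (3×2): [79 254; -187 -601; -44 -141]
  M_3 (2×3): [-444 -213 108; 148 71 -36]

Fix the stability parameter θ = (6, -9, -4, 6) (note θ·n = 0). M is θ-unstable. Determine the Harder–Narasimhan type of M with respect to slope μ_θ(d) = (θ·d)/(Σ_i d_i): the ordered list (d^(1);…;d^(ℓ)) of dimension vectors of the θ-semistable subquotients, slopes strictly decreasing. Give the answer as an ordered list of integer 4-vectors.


Via rank(M_{q-1}∘⋯∘M_p): M ≅ I[1,1], I[1,3], I[1,4], I[3,3], I[4,4].
μ_θ-semistable layers: μ^(1)=6; μ^(2)=-7/3; μ^(3)=-4

((1, 0, 0, 2); (2, 2, 2, 0); (0, 0, 1, 0))


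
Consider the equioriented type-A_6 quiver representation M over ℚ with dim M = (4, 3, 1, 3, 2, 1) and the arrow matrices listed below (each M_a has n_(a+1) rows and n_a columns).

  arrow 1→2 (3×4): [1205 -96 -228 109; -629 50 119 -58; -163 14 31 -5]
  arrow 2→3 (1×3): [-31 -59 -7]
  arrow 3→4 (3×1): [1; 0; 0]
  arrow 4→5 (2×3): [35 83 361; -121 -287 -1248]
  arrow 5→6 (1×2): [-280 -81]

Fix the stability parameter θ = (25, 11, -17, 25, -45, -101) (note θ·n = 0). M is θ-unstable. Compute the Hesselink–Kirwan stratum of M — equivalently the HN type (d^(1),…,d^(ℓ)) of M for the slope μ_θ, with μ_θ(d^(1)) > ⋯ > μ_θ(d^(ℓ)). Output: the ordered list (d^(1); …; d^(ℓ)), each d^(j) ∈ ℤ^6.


Via rank(M_{q-1}∘⋯∘M_p): M ≅ I[1,1], I[1,2]^2, I[1,6], I[4,4], I[4,5].
μ_θ-semistable layers: μ^(1)=25; μ^(2)=18; μ^(3)=-10; μ^(4)=-17

((1, 0, 0, 1, 0, 0); (2, 2, 0, 0, 0, 0); (0, 0, 0, 1, 1, 0); (1, 1, 1, 1, 1, 1))


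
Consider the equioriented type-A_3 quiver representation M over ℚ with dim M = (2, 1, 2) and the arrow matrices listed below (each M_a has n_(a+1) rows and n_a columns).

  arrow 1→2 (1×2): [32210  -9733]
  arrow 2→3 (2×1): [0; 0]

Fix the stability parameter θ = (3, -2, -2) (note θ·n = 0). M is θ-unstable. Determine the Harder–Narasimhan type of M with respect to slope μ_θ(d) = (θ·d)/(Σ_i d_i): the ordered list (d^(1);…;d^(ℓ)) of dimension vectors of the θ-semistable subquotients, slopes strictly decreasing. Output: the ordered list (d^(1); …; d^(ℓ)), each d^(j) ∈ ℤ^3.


Barcode: M ≅ I[1,1], I[1,2], I[3,3]^2. HN layers by μ_θ (3 steps, strictly decreasing):
  μ^(1)=3; μ^(2)=1/2; μ^(3)=-2

((1, 0, 0); (1, 1, 0); (0, 0, 2))


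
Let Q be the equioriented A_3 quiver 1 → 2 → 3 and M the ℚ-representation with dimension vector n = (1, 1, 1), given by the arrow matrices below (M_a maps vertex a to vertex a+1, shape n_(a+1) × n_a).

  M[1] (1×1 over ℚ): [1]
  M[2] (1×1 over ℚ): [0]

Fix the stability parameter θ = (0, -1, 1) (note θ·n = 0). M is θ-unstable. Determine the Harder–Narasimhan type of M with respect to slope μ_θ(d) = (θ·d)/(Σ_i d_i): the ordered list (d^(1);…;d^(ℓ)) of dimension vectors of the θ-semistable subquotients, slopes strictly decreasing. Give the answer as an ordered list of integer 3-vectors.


Barcode: M ≅ I[1,2], I[3,3]. HN layers by μ_θ (2 steps, strictly decreasing):
  μ^(1)=1; μ^(2)=-1/2

((0, 0, 1); (1, 1, 0))


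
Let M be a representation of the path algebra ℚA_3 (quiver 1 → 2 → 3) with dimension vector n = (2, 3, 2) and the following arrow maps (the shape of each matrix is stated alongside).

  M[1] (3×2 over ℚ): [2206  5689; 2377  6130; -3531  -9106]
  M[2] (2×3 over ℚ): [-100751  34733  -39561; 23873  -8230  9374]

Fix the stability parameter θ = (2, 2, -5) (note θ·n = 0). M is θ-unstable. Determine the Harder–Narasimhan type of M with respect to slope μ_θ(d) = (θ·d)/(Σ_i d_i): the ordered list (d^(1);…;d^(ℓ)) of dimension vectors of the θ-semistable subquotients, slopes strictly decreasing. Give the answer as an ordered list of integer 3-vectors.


Interval decomposition of M: I[1,2], I[1,3], I[2,3].
HN type (ℓ=3): μ^(1)=2; μ^(2)=-1/3; μ^(3)=-3/2

((1, 1, 0); (1, 1, 1); (0, 1, 1))


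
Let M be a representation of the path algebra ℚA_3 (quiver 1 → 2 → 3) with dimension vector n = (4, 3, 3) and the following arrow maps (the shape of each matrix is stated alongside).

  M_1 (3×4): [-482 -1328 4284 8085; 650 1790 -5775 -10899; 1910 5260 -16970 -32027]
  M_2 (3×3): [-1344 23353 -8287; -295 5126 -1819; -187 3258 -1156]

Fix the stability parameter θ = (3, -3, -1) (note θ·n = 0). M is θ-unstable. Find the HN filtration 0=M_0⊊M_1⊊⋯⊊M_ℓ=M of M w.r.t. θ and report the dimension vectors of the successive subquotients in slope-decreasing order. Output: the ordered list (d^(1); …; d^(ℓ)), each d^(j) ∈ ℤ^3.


Via rank(M_{q-1}∘⋯∘M_p): M ≅ I[1,1]^2, I[1,3]^2, I[2,3].
μ_θ-semistable layers: μ^(1)=3; μ^(2)=-1/3; μ^(3)=-1; μ^(4)=-3

((2, 0, 0); (2, 2, 2); (0, 0, 1); (0, 1, 0))


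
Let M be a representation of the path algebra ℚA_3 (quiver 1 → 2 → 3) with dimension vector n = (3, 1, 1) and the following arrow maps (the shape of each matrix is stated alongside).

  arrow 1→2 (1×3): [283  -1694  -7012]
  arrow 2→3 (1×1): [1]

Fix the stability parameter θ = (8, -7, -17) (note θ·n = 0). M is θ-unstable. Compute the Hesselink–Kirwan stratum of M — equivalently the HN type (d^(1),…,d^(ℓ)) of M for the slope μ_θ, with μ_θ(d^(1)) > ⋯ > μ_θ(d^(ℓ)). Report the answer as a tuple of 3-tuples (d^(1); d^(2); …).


Barcode: M ≅ I[1,1]^2, I[1,3]. HN layers by μ_θ (2 steps, strictly decreasing):
  μ^(1)=8; μ^(2)=-16/3

((2, 0, 0); (1, 1, 1))


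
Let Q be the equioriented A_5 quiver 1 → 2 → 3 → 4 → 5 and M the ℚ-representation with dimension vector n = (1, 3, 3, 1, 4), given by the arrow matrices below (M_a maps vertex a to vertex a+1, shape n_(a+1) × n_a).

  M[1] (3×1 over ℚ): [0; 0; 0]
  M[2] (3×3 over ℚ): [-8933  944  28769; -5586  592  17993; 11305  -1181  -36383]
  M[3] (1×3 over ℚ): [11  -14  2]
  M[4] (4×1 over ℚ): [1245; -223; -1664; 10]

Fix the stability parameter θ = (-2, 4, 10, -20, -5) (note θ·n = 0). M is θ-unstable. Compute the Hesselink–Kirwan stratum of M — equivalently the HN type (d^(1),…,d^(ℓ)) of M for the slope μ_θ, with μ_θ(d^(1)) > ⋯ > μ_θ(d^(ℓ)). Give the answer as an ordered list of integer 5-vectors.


Barcode: M ≅ I[1,1], I[2,3]^2, I[2,5], I[5,5]^3. HN layers by μ_θ (5 steps, strictly decreasing):
  μ^(1)=10; μ^(2)=4; μ^(3)=-2; μ^(4)=-11/4; μ^(5)=-5

((0, 0, 2, 0, 0); (0, 2, 0, 0, 0); (1, 0, 0, 0, 0); (0, 1, 1, 1, 1); (0, 0, 0, 0, 3))


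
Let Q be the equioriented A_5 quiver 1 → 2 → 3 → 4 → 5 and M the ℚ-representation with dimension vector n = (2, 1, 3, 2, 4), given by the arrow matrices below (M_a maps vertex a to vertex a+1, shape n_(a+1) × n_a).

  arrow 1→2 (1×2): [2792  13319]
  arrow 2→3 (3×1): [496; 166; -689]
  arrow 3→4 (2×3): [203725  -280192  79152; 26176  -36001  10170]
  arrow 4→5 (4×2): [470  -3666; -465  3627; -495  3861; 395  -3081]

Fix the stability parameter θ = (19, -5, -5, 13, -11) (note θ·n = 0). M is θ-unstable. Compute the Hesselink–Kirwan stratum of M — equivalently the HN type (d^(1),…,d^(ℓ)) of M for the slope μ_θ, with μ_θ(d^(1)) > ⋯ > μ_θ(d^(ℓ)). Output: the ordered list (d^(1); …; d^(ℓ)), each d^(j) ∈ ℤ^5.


Via rank(M_{q-1}∘⋯∘M_p): M ≅ I[1,1], I[1,3], I[3,4], I[3,5], I[5,5]^3.
μ_θ-semistable layers: μ^(1)=19; μ^(2)=13; μ^(3)=3; μ^(4)=1; μ^(5)=-5; μ^(6)=-11

((1, 0, 0, 0, 0); (0, 0, 0, 1, 0); (1, 1, 1, 0, 0); (0, 0, 0, 1, 1); (0, 0, 2, 0, 0); (0, 0, 0, 0, 3))


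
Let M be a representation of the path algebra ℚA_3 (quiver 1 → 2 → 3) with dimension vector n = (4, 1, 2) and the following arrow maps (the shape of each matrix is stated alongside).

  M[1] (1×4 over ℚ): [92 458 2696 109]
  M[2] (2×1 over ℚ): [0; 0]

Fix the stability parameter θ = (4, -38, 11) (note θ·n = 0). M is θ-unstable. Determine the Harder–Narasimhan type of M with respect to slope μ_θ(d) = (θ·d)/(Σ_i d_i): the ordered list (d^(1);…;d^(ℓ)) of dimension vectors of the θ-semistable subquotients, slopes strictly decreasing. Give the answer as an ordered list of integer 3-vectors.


Via rank(M_{q-1}∘⋯∘M_p): M ≅ I[1,1]^3, I[1,2], I[3,3]^2.
μ_θ-semistable layers: μ^(1)=11; μ^(2)=4; μ^(3)=-17

((0, 0, 2); (3, 0, 0); (1, 1, 0))


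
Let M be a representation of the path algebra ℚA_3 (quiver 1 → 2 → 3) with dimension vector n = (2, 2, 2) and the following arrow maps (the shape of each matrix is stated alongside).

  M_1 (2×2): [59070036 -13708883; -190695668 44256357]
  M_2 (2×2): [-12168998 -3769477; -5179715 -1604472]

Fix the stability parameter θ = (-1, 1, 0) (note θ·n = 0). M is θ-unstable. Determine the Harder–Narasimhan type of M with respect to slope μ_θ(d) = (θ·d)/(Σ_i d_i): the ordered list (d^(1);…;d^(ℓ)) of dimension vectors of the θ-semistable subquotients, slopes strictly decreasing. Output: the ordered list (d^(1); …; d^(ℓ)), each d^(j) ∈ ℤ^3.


Barcode: M ≅ I[1,3]^2. HN layers by μ_θ (2 steps, strictly decreasing):
  μ^(1)=1/2; μ^(2)=-1

((0, 2, 2); (2, 0, 0))


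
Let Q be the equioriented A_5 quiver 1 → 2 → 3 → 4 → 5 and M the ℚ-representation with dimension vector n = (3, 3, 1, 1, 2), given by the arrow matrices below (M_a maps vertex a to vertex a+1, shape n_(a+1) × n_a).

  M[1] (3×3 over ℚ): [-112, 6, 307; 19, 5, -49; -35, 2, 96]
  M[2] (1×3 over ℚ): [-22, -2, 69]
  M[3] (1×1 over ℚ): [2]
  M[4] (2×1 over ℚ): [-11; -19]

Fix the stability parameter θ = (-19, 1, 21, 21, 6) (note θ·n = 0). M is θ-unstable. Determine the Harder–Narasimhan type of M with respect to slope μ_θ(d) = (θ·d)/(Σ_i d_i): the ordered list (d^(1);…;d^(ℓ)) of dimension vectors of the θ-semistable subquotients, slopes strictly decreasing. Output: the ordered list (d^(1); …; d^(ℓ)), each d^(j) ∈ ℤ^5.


Via rank(M_{q-1}∘⋯∘M_p): M ≅ I[1,2]^2, I[1,5], I[5,5].
μ_θ-semistable layers: μ^(1)=16; μ^(2)=6; μ^(3)=1; μ^(4)=-19

((0, 0, 1, 1, 1); (0, 0, 0, 0, 1); (0, 3, 0, 0, 0); (3, 0, 0, 0, 0))


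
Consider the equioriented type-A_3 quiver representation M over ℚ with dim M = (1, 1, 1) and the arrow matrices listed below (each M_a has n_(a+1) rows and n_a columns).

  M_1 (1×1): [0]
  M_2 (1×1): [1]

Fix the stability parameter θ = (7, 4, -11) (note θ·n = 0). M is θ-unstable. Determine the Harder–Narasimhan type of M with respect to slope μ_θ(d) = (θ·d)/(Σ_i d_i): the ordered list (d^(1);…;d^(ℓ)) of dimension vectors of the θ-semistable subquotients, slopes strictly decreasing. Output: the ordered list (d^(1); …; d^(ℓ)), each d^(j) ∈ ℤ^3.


Barcode: M ≅ I[1,1], I[2,3]. HN layers by μ_θ (2 steps, strictly decreasing):
  μ^(1)=7; μ^(2)=-7/2

((1, 0, 0); (0, 1, 1))


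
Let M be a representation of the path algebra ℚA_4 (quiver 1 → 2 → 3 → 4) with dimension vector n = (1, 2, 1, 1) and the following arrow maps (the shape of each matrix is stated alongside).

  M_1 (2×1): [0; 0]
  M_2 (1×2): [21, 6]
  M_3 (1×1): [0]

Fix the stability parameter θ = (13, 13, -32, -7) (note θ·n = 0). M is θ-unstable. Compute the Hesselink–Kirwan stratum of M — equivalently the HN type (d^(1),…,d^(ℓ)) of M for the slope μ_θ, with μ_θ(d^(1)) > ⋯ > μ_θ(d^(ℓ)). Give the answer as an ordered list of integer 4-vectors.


Barcode: M ≅ I[1,1], I[2,2], I[2,3], I[4,4]. HN layers by μ_θ (3 steps, strictly decreasing):
  μ^(1)=13; μ^(2)=-7; μ^(3)=-19/2

((1, 1, 0, 0); (0, 0, 0, 1); (0, 1, 1, 0))


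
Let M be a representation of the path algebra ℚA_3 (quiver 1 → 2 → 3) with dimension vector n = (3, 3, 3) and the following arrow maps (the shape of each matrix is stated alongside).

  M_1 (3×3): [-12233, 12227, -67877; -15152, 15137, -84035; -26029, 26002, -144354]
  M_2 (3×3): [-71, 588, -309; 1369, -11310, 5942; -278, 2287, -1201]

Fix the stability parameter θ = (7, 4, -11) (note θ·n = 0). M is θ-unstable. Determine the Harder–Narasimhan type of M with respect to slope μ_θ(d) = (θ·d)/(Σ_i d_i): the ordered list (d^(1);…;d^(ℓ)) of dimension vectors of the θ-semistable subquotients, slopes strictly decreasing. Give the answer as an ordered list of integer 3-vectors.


Interval decomposition of M: I[1,1], I[1,3]^2, I[2,3].
HN type (ℓ=3): μ^(1)=7; μ^(2)=0; μ^(3)=-7/2

((1, 0, 0); (2, 2, 2); (0, 1, 1))


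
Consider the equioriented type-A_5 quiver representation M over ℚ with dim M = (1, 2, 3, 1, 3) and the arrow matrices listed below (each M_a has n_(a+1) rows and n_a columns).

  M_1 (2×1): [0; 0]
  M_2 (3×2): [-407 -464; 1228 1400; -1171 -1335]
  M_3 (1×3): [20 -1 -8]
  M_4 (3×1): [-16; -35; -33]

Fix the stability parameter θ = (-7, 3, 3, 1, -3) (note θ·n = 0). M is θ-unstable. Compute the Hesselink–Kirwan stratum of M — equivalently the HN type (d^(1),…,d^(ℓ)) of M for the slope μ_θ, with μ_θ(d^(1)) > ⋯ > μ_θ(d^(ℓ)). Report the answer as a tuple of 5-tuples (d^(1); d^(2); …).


Interval decomposition of M: I[1,1], I[2,3]^2, I[3,5], I[5,5]^2.
HN type (ℓ=4): μ^(1)=3; μ^(2)=1/3; μ^(3)=-3; μ^(4)=-7

((0, 2, 2, 0, 0); (0, 0, 1, 1, 1); (0, 0, 0, 0, 2); (1, 0, 0, 0, 0))


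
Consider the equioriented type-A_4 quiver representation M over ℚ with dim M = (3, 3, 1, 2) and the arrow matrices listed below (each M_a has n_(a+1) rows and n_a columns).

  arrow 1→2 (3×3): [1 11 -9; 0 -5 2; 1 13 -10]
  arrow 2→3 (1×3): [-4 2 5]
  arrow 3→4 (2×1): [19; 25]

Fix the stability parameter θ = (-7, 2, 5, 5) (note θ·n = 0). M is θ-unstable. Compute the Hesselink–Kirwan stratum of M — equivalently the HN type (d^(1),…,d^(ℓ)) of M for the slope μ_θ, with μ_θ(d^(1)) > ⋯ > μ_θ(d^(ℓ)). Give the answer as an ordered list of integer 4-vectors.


Interval decomposition of M: I[1,2]^2, I[1,4], I[4,4].
HN type (ℓ=3): μ^(1)=5; μ^(2)=2; μ^(3)=-7

((0, 0, 1, 2); (0, 3, 0, 0); (3, 0, 0, 0))


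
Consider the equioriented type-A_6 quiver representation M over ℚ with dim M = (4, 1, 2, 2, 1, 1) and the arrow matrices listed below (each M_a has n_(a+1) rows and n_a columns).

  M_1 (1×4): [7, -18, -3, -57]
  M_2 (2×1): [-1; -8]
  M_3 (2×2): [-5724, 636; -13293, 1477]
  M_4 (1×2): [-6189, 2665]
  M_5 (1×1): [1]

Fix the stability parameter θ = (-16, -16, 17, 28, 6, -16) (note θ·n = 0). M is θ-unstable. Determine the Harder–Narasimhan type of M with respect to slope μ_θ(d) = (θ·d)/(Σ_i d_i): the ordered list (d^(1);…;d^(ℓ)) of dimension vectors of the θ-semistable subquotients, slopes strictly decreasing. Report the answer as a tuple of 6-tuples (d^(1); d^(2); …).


Via rank(M_{q-1}∘⋯∘M_p): M ≅ I[1,1]^3, I[1,6], I[3,3], I[4,4].
μ_θ-semistable layers: μ^(1)=28; μ^(2)=17; μ^(3)=35/4; μ^(4)=-16

((0, 0, 0, 1, 0, 0); (0, 0, 1, 0, 0, 0); (0, 0, 1, 1, 1, 1); (4, 1, 0, 0, 0, 0))


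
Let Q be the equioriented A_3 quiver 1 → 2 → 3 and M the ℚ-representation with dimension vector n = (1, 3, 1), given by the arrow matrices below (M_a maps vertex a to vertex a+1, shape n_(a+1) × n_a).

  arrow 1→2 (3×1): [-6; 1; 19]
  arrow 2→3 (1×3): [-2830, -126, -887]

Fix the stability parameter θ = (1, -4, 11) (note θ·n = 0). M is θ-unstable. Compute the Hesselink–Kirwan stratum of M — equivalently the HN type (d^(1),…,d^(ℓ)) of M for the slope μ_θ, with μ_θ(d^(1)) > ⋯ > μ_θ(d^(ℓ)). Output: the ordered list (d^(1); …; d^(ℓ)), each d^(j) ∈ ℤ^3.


Barcode: M ≅ I[1,3], I[2,2]^2. HN layers by μ_θ (3 steps, strictly decreasing):
  μ^(1)=11; μ^(2)=-3/2; μ^(3)=-4

((0, 0, 1); (1, 1, 0); (0, 2, 0))


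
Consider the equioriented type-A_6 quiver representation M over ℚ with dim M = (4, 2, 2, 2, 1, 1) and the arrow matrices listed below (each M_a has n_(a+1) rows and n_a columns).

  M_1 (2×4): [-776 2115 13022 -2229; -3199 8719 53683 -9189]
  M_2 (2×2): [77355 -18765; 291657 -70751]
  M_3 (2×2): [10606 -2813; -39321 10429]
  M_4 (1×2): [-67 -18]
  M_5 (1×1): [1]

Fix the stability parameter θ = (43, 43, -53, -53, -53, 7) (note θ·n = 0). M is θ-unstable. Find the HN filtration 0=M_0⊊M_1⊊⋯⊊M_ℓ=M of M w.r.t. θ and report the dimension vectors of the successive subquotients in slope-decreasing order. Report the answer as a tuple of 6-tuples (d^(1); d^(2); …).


Interval decomposition of M: I[1,1]^2, I[1,2], I[1,6], I[3,4].
HN type (ℓ=4): μ^(1)=43; μ^(2)=7; μ^(3)=-73/5; μ^(4)=-53

((3, 1, 0, 0, 0, 0); (0, 0, 0, 0, 0, 1); (1, 1, 1, 1, 1, 0); (0, 0, 1, 1, 0, 0))


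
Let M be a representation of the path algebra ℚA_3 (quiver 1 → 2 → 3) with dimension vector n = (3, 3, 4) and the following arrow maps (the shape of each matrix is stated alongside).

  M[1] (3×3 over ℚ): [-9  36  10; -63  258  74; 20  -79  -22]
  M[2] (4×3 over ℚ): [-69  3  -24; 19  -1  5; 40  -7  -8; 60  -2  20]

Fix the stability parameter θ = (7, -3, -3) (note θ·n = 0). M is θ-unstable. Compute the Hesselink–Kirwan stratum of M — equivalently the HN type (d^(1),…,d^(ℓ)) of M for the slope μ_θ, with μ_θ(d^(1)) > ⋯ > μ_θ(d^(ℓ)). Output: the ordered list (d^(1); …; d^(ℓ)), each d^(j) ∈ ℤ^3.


Via rank(M_{q-1}∘⋯∘M_p): M ≅ I[1,3]^3, I[3,3].
μ_θ-semistable layers: μ^(1)=1/3; μ^(2)=-3

((3, 3, 3); (0, 0, 1))


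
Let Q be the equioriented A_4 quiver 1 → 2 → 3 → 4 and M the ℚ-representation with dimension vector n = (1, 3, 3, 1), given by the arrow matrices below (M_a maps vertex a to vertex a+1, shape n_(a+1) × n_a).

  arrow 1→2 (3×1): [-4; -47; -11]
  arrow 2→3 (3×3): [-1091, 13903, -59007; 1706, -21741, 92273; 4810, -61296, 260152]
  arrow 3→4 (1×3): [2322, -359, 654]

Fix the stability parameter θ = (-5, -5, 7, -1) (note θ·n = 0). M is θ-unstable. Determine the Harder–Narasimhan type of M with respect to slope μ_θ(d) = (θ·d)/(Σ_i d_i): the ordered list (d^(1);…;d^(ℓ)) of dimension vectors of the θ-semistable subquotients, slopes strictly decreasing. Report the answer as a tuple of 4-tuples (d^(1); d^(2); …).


Interval decomposition of M: I[1,2], I[2,3], I[2,4], I[3,3].
HN type (ℓ=3): μ^(1)=7; μ^(2)=3; μ^(3)=-5

((0, 0, 2, 0); (0, 0, 1, 1); (1, 3, 0, 0))
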